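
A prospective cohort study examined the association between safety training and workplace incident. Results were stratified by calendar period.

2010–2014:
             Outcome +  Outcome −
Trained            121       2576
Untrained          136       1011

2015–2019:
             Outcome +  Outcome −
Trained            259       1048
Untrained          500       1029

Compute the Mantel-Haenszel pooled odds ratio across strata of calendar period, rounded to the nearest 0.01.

OR_MH = Σ(aᵢdᵢ/nᵢ) / Σ(bᵢcᵢ/nᵢ), where nᵢ is the stratum total.
Stratum 1 (2010–2014): n = 3844; a·d/n = 121·1011/3844 = 31.8239; b·c/n = 2576·136/3844 = 91.1384
Stratum 2 (2015–2019): n = 2836; a·d/n = 259·1029/2836 = 93.9743; b·c/n = 1048·500/2836 = 184.7673
OR_MH = (31.8239 + 93.9743) / (91.1384 + 184.7673) = 125.7981 / 275.9057 = 0.45595

0.46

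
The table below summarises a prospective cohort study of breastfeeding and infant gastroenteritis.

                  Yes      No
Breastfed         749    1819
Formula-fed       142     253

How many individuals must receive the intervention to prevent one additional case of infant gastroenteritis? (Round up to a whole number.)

Risk in treated group = 749/2568 = 0.29167; risk in control = 142/395 = 0.35949.
Absolute risk reduction = 0.35949 − 0.29167 = 0.06783
NNT = 1 / ARR = 1 / 0.06783 = 14.743 → round up → 15

15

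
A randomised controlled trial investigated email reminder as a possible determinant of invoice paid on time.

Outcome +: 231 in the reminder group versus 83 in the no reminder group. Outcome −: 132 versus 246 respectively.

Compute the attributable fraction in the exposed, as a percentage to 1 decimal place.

From the description: a = 231, b = 132, c = 83, d = 246.
Risk in exposed = 231/363 = 0.63636; risk in unexposed = 83/329 = 0.25228.
RR = 0.63636/0.25228 = 2.52245
AR% = (RR − 1)/RR × 100 = (2.52245 − 1)/2.52245 × 100 = 60.3561%

60.4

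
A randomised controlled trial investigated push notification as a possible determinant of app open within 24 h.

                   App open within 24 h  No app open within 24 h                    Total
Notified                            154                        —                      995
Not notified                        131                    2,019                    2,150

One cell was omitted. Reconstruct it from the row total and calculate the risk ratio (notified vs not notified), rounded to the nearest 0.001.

2.540

The missing cell is in the exposed row: 995 − 154 = 841.
So a = 154, b = 841, c = 131, d = 2019.
RR = [a/(a+b)] / [c/(c+d)] = (154/995) / (131/2150) = 0.15477/0.06093 = 2.54018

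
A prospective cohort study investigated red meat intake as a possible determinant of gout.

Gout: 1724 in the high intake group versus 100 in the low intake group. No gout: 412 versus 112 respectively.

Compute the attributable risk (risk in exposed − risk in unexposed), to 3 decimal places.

From the description: a = 1724, b = 412, c = 100, d = 112.
Risk in exposed = 1724/2136 = 0.807116; risk in unexposed = 100/212 = 0.471698.
Risk difference = 0.807116 − 0.471698 = 0.335418

0.335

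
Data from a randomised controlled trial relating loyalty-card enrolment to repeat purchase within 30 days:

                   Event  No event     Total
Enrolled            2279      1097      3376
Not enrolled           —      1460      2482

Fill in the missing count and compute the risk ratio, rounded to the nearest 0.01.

The missing cell is in the unexposed row: 2482 − 1460 = 1022.
So a = 2279, b = 1097, c = 1022, d = 1460.
RR = [a/(a+b)] / [c/(c+d)] = (2279/3376) / (1022/2482) = 0.67506/0.41176 = 1.63943

1.64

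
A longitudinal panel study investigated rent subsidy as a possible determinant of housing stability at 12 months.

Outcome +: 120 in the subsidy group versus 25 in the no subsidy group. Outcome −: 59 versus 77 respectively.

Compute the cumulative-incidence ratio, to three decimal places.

2.735

From the description: a = 120, b = 59, c = 25, d = 77.
Risk in exposed = 120/179 = 0.67039; risk in unexposed = 25/102 = 0.24510.
RR = 0.67039 / 0.24510 = 2.73520
The risk among the exposed is 2.74 times that among the unexposed.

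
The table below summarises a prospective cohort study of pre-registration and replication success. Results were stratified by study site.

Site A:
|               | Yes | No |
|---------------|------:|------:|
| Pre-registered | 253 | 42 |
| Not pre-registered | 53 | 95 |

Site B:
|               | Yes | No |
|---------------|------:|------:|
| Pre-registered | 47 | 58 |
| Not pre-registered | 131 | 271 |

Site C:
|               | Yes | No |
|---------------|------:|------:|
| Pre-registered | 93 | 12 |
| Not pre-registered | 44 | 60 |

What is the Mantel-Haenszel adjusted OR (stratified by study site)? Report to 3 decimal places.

4.707

OR_MH = Σ(aᵢdᵢ/nᵢ) / Σ(bᵢcᵢ/nᵢ), where nᵢ is the stratum total.
Stratum 1 (Site A): n = 443; a·d/n = 253·95/443 = 54.2551; b·c/n = 42·53/443 = 5.0248
Stratum 2 (Site B): n = 507; a·d/n = 47·271/507 = 25.1223; b·c/n = 58·131/507 = 14.9862
Stratum 3 (Site C): n = 209; a·d/n = 93·60/209 = 26.6986; b·c/n = 12·44/209 = 2.5263
OR_MH = (54.2551 + 25.1223 + 26.6986) / (5.0248 + 14.9862 + 2.5263) = 106.0759 / 22.5373 = 4.70667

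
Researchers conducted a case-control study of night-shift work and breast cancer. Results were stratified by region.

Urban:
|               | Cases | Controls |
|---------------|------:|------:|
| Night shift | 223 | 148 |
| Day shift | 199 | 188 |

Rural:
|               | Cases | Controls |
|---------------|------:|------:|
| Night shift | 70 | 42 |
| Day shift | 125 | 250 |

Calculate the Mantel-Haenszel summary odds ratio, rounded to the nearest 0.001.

1.838

OR_MH = Σ(aᵢdᵢ/nᵢ) / Σ(bᵢcᵢ/nᵢ), where nᵢ is the stratum total.
Stratum 1 (Urban): n = 758; a·d/n = 223·188/758 = 55.3087; b·c/n = 148·199/758 = 38.8549
Stratum 2 (Rural): n = 487; a·d/n = 70·250/487 = 35.9343; b·c/n = 42·125/487 = 10.7803
OR_MH = (55.3087 + 35.9343) / (38.8549 + 10.7803) = 91.2430 / 49.6352 = 1.83827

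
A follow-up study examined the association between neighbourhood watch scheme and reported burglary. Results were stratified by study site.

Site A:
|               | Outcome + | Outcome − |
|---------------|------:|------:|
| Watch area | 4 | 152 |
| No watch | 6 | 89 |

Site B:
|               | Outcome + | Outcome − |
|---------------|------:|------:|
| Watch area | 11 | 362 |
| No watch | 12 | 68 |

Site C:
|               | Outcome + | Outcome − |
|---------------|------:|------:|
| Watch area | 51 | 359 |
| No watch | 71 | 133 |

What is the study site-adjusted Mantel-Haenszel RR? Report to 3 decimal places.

RR_MH = Σ(aᵢ·n₀ᵢ/nᵢ) / Σ(cᵢ·n₁ᵢ/nᵢ), with n₁ᵢ = aᵢ+bᵢ (exposed), n₀ᵢ = cᵢ+dᵢ (unexposed), nᵢ = n₁ᵢ+n₀ᵢ.
Stratum 1 (Site A): n₁ = 156, n₀ = 95, n = 251; a·n₀/n = 4·95/251 = 1.5139; c·n₁/n = 6·156/251 = 3.7291
Stratum 2 (Site B): n₁ = 373, n₀ = 80, n = 453; a·n₀/n = 11·80/453 = 1.9426; c·n₁/n = 12·373/453 = 9.8808
Stratum 3 (Site C): n₁ = 410, n₀ = 204, n = 614; a·n₀/n = 51·204/614 = 16.9446; c·n₁/n = 71·410/614 = 47.4104
RR_MH = (1.5139 + 1.9426 + 16.9446) / (3.7291 + 9.8808 + 47.4104) = 20.4012 / 61.0203 = 0.33433

0.334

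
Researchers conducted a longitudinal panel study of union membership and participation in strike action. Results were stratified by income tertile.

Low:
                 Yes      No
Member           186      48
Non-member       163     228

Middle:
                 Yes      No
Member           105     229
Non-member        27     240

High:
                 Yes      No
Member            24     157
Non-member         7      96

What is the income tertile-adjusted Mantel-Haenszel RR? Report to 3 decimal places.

2.133

RR_MH = Σ(aᵢ·n₀ᵢ/nᵢ) / Σ(cᵢ·n₁ᵢ/nᵢ), with n₁ᵢ = aᵢ+bᵢ (exposed), n₀ᵢ = cᵢ+dᵢ (unexposed), nᵢ = n₁ᵢ+n₀ᵢ.
Stratum 1 (Low): n₁ = 234, n₀ = 391, n = 625; a·n₀/n = 186·391/625 = 116.3616; c·n₁/n = 163·234/625 = 61.0272
Stratum 2 (Middle): n₁ = 334, n₀ = 267, n = 601; a·n₀/n = 105·267/601 = 46.6473; c·n₁/n = 27·334/601 = 15.0050
Stratum 3 (High): n₁ = 181, n₀ = 103, n = 284; a·n₀/n = 24·103/284 = 8.7042; c·n₁/n = 7·181/284 = 4.4613
RR_MH = (116.3616 + 46.6473 + 8.7042) / (61.0272 + 15.0050 + 4.4613) = 171.7131 / 80.4935 = 2.13326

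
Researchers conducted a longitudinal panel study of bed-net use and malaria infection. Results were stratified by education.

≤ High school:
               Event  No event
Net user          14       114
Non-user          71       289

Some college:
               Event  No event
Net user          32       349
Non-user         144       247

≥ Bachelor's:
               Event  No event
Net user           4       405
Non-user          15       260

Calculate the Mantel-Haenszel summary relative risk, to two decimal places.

RR_MH = Σ(aᵢ·n₀ᵢ/nᵢ) / Σ(cᵢ·n₁ᵢ/nᵢ), with n₁ᵢ = aᵢ+bᵢ (exposed), n₀ᵢ = cᵢ+dᵢ (unexposed), nᵢ = n₁ᵢ+n₀ᵢ.
Stratum 1 (≤ High school): n₁ = 128, n₀ = 360, n = 488; a·n₀/n = 14·360/488 = 10.3279; c·n₁/n = 71·128/488 = 18.6230
Stratum 2 (Some college): n₁ = 381, n₀ = 391, n = 772; a·n₀/n = 32·391/772 = 16.2073; c·n₁/n = 144·381/772 = 71.0674
Stratum 3 (≥ Bachelor's): n₁ = 409, n₀ = 275, n = 684; a·n₀/n = 4·275/684 = 1.6082; c·n₁/n = 15·409/684 = 8.9693
RR_MH = (10.3279 + 16.2073 + 1.6082) / (18.6230 + 71.0674 + 8.9693) = 28.1433 / 98.6596 = 0.28526

0.29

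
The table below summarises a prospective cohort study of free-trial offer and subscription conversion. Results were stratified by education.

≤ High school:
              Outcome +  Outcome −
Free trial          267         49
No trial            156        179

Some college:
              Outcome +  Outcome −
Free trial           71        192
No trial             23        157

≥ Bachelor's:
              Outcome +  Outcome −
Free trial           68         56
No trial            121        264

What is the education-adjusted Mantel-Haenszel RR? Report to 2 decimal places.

1.83

RR_MH = Σ(aᵢ·n₀ᵢ/nᵢ) / Σ(cᵢ·n₁ᵢ/nᵢ), with n₁ᵢ = aᵢ+bᵢ (exposed), n₀ᵢ = cᵢ+dᵢ (unexposed), nᵢ = n₁ᵢ+n₀ᵢ.
Stratum 1 (≤ High school): n₁ = 316, n₀ = 335, n = 651; a·n₀/n = 267·335/651 = 137.3963; c·n₁/n = 156·316/651 = 75.7235
Stratum 2 (Some college): n₁ = 263, n₀ = 180, n = 443; a·n₀/n = 71·180/443 = 28.8488; c·n₁/n = 23·263/443 = 13.6546
Stratum 3 (≥ Bachelor's): n₁ = 124, n₀ = 385, n = 509; a·n₀/n = 68·385/509 = 51.4342; c·n₁/n = 121·124/509 = 29.4774
RR_MH = (137.3963 + 28.8488 + 51.4342) / (75.7235 + 13.6546 + 29.4774) = 217.6793 / 118.8555 = 1.83146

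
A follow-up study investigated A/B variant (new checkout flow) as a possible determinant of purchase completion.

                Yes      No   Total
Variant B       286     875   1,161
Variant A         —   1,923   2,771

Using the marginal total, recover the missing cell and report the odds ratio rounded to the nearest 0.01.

0.74

The missing cell is in the unexposed row: 2771 − 1923 = 848.
So a = 286, b = 875, c = 848, d = 1923.
OR = (a·d)/(b·c) = (286 × 1923) / (875 × 848) = 549978 / 742000 = 0.74121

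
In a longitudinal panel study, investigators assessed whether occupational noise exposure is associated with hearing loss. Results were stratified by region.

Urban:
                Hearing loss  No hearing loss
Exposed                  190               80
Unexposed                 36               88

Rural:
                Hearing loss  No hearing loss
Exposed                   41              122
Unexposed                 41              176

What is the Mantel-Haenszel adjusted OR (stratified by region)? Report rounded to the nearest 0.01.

OR_MH = Σ(aᵢdᵢ/nᵢ) / Σ(bᵢcᵢ/nᵢ), where nᵢ is the stratum total.
Stratum 1 (Urban): n = 394; a·d/n = 190·88/394 = 42.4365; b·c/n = 80·36/394 = 7.3096
Stratum 2 (Rural): n = 380; a·d/n = 41·176/380 = 18.9895; b·c/n = 122·41/380 = 13.1632
OR_MH = (42.4365 + 18.9895) / (7.3096 + 13.1632) = 61.4260 / 20.4728 = 3.00037

3.00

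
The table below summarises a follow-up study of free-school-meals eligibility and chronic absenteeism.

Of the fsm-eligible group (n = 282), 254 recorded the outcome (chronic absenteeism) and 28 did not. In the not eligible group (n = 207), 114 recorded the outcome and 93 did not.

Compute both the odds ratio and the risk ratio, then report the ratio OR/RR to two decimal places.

4.52

From the description: a = 254, b = 28, c = 114, d = 93.
OR = (254·93)/(28·114) = 23622/3192 = 7.40038
Risk in exposed = 254/282 = 0.90071; risk in unexposed = 114/207 = 0.55072; RR = 1.63550
OR/RR = 7.40038 / 1.63550 = 4.52484
The outcome is not rare, so the OR lies further from 1 than the RR.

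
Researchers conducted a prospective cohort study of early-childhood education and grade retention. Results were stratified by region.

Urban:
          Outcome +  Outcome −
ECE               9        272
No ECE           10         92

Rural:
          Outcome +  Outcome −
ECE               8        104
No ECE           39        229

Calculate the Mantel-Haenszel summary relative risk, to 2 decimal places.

RR_MH = Σ(aᵢ·n₀ᵢ/nᵢ) / Σ(cᵢ·n₁ᵢ/nᵢ), with n₁ᵢ = aᵢ+bᵢ (exposed), n₀ᵢ = cᵢ+dᵢ (unexposed), nᵢ = n₁ᵢ+n₀ᵢ.
Stratum 1 (Urban): n₁ = 281, n₀ = 102, n = 383; a·n₀/n = 9·102/383 = 2.3969; c·n₁/n = 10·281/383 = 7.3368
Stratum 2 (Rural): n₁ = 112, n₀ = 268, n = 380; a·n₀/n = 8·268/380 = 5.6421; c·n₁/n = 39·112/380 = 11.4947
RR_MH = (2.3969 + 5.6421) / (7.3368 + 11.4947) = 8.0390 / 18.8316 = 0.42689

0.43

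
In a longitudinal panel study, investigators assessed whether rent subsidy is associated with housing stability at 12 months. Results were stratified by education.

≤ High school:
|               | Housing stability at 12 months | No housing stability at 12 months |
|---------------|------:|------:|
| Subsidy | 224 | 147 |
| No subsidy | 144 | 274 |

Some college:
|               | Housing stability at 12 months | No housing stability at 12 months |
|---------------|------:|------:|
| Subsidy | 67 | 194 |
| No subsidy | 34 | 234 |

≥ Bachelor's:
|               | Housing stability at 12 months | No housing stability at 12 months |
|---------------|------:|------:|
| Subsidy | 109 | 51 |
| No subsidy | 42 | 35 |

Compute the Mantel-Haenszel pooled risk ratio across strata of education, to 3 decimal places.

RR_MH = Σ(aᵢ·n₀ᵢ/nᵢ) / Σ(cᵢ·n₁ᵢ/nᵢ), with n₁ᵢ = aᵢ+bᵢ (exposed), n₀ᵢ = cᵢ+dᵢ (unexposed), nᵢ = n₁ᵢ+n₀ᵢ.
Stratum 1 (≤ High school): n₁ = 371, n₀ = 418, n = 789; a·n₀/n = 224·418/789 = 118.6717; c·n₁/n = 144·371/789 = 67.7110
Stratum 2 (Some college): n₁ = 261, n₀ = 268, n = 529; a·n₀/n = 67·268/529 = 33.9433; c·n₁/n = 34·261/529 = 16.7750
Stratum 3 (≥ Bachelor's): n₁ = 160, n₀ = 77, n = 237; a·n₀/n = 109·77/237 = 35.4135; c·n₁/n = 42·160/237 = 28.3544
RR_MH = (118.6717 + 33.9433 + 35.4135) / (67.7110 + 16.7750 + 28.3544) = 188.0285 / 112.8405 = 1.66632

1.666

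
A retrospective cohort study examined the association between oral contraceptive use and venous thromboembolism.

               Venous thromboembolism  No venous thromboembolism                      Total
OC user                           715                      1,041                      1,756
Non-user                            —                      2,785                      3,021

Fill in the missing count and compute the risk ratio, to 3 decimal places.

5.212

The missing cell is in the unexposed row: 3021 − 2785 = 236.
So a = 715, b = 1041, c = 236, d = 2785.
RR = [a/(a+b)] / [c/(c+d)] = (715/1756) / (236/3021) = 0.40718/0.07812 = 5.21219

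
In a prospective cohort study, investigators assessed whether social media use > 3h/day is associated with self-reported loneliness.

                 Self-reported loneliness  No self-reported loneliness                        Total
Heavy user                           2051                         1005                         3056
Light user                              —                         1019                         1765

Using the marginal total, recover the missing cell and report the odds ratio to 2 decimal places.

2.79

The missing cell is in the unexposed row: 1765 − 1019 = 746.
So a = 2051, b = 1005, c = 746, d = 1019.
OR = (a·d)/(b·c) = (2051 × 1019) / (1005 × 746) = 2089969 / 749730 = 2.78763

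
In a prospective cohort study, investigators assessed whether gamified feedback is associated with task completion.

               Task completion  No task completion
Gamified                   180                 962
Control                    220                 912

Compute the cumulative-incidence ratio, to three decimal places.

0.811

Cells: a = 180, b = 962, c = 220, d = 912.
Risk in exposed = 180/1142 = 0.15762; risk in unexposed = 220/1132 = 0.19435.
RR = 0.15762 / 0.19435 = 0.81102
The risk is 19% lower among the exposed than among the unexposed.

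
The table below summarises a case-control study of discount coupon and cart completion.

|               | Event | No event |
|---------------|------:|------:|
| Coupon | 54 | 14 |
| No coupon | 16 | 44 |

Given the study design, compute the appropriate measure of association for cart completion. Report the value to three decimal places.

10.607

Cells: a = 54, b = 14, c = 16, d = 44.
This is a case-control study: participants were sampled on outcome status, so risks in the source population cannot be estimated directly — relative risk is not valid here. The odds ratio is the appropriate measure.
OR = (a·d)/(b·c) = (54 × 44) / (14 × 16) = 2376 / 224 = 10.60714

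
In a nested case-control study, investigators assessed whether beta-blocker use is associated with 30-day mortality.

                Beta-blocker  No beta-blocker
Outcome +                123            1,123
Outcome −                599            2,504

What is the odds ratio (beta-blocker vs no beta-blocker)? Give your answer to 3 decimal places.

Reading the table with exposure as columns: a = 123 (Beta-blocker, case), b = 599 (Beta-blocker, non-case), c = 1123 (No beta-blocker, case), d = 2504.
OR = (a·d)/(b·c) = (123 × 2504) / (599 × 1123) = 307992 / 672677 = 0.45786
Exposure is associated with lower odds of 30-day mortality (OR = 0.46 < 1).

0.458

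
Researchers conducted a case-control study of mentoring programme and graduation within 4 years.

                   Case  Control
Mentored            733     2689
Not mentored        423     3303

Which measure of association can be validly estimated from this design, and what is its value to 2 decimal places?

2.13

Cells: a = 733, b = 2689, c = 423, d = 3303.
This is a case-control study: participants were sampled on outcome status, so risks in the source population cannot be estimated directly — relative risk is not valid here. The odds ratio is the appropriate measure.
OR = (a·d)/(b·c) = (733 × 3303) / (2689 × 423) = 2421099 / 1137447 = 2.12854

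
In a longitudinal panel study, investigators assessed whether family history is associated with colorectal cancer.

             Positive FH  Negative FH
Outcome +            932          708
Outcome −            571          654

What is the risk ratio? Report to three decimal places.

Reading the table with exposure as columns: a = 932 (Positive FH, case), b = 571 (Positive FH, non-case), c = 708 (Negative FH, case), d = 654.
Risk in exposed = 932/1503 = 0.62009; risk in unexposed = 708/1362 = 0.51982.
RR = 0.62009 / 0.51982 = 1.19289
The risk among the exposed is 1.19 times that among the unexposed.

1.193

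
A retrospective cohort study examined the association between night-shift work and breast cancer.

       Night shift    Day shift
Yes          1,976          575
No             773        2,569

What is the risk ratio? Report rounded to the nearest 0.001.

Reading the table with exposure as columns: a = 1976 (Night shift, case), b = 773 (Night shift, non-case), c = 575 (Day shift, case), d = 2569.
Risk in exposed = 1976/2749 = 0.71881; risk in unexposed = 575/3144 = 0.18289.
RR = 0.71881 / 0.18289 = 3.93031
The risk among the exposed is 3.93 times that among the unexposed.

3.930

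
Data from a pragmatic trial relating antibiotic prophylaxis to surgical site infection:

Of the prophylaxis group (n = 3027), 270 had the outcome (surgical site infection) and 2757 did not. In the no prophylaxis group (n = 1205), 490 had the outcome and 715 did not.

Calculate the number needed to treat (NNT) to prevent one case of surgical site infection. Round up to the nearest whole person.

4

Risk in treated group = 270/3027 = 0.08920; risk in control = 490/1205 = 0.40664.
Absolute risk reduction = 0.40664 − 0.08920 = 0.31744
NNT = 1 / ARR = 1 / 0.31744 = 3.150 → round up → 4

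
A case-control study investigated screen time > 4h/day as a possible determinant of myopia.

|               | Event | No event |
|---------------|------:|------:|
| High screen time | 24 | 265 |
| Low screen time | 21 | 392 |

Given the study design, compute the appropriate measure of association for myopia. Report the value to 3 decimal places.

1.691

Cells: a = 24, b = 265, c = 21, d = 392.
This is a case-control study: participants were sampled on outcome status, so risks in the source population cannot be estimated directly — relative risk is not valid here. The odds ratio is the appropriate measure.
OR = (a·d)/(b·c) = (24 × 392) / (265 × 21) = 9408 / 5565 = 1.69057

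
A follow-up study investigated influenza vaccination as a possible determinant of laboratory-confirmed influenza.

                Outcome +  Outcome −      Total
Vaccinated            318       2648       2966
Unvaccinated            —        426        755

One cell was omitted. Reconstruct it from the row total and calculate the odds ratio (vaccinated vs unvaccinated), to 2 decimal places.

0.16

The missing cell is in the unexposed row: 755 − 426 = 329.
So a = 318, b = 2648, c = 329, d = 426.
OR = (a·d)/(b·c) = (318 × 426) / (2648 × 329) = 135468 / 871192 = 0.15550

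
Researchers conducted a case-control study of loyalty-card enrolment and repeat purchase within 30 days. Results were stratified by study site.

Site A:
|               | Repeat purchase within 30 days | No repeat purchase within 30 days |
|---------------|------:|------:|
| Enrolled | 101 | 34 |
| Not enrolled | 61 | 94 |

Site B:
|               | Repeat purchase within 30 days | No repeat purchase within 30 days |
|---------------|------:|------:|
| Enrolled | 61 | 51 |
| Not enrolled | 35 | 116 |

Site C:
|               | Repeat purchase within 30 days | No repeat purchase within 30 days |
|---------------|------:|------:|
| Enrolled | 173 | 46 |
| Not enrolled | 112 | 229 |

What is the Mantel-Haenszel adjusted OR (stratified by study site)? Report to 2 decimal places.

OR_MH = Σ(aᵢdᵢ/nᵢ) / Σ(bᵢcᵢ/nᵢ), where nᵢ is the stratum total.
Stratum 1 (Site A): n = 290; a·d/n = 101·94/290 = 32.7379; b·c/n = 34·61/290 = 7.1517
Stratum 2 (Site B): n = 263; a·d/n = 61·116/263 = 26.9049; b·c/n = 51·35/263 = 6.7871
Stratum 3 (Site C): n = 560; a·d/n = 173·229/560 = 70.7446; b·c/n = 46·112/560 = 9.2000
OR_MH = (32.7379 + 26.9049 + 70.7446) / (7.1517 + 6.7871 + 9.2000) = 130.3875 / 23.1388 = 5.63502

5.64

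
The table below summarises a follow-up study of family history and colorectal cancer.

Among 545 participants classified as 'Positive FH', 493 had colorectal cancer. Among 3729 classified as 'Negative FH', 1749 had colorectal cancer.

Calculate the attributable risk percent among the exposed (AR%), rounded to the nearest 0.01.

48.15

From the description: a = 493, b = 52, c = 1749, d = 1980.
Risk in exposed = 493/545 = 0.90459; risk in unexposed = 1749/3729 = 0.46903.
RR = 0.90459/0.46903 = 1.92865
AR% = (RR − 1)/RR × 100 = (1.92865 − 1)/1.92865 × 100 = 48.1502%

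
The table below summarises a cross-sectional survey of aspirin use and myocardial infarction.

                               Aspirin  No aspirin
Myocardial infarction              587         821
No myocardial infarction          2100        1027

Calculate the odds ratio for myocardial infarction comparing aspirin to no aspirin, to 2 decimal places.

0.35

Reading the table with exposure as columns: a = 587 (Aspirin, case), b = 2100 (Aspirin, non-case), c = 821 (No aspirin, case), d = 1027.
OR = (a·d)/(b·c) = (587 × 1027) / (2100 × 821) = 602849 / 1724100 = 0.34966
Exposure is associated with lower odds of myocardial infarction (OR = 0.35 < 1).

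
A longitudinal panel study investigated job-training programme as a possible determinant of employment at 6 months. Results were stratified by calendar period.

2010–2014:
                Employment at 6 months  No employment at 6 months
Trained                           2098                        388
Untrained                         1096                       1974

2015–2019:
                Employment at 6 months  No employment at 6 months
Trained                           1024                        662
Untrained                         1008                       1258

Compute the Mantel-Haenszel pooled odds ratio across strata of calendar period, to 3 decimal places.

4.366

OR_MH = Σ(aᵢdᵢ/nᵢ) / Σ(bᵢcᵢ/nᵢ), where nᵢ is the stratum total.
Stratum 1 (2010–2014): n = 5556; a·d/n = 2098·1974/5556 = 745.4017; b·c/n = 388·1096/5556 = 76.5385
Stratum 2 (2015–2019): n = 3952; a·d/n = 1024·1258/3952 = 325.9595; b·c/n = 662·1008/3952 = 168.8502
OR_MH = (745.4017 + 325.9595) / (76.5385 + 168.8502) = 1071.3612 / 245.3887 = 4.36598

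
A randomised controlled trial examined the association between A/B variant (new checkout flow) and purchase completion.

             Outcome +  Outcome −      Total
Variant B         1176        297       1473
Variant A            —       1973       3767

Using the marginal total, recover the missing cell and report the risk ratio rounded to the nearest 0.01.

The missing cell is in the unexposed row: 3767 − 1973 = 1794.
So a = 1176, b = 297, c = 1794, d = 1973.
RR = [a/(a+b)] / [c/(c+d)] = (1176/1473) / (1794/3767) = 0.79837/0.47624 = 1.67640

1.68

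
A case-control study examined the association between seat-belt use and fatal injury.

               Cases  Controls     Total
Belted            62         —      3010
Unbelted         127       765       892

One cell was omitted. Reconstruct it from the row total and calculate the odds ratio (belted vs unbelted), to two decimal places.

The missing cell is in the exposed row: 3010 − 62 = 2948.
So a = 62, b = 2948, c = 127, d = 765.
OR = (a·d)/(b·c) = (62 × 765) / (2948 × 127) = 47430 / 374396 = 0.12668

0.13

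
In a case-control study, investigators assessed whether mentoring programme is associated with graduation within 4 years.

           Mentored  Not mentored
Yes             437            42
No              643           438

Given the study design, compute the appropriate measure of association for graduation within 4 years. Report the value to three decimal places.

7.088

Reading the table with exposure as columns: a = 437 (Mentored, case), b = 643 (Mentored, non-case), c = 42 (Not mentored, case), d = 438.
This is a case-control study: participants were sampled on outcome status, so risks in the source population cannot be estimated directly — relative risk is not valid here. The odds ratio is the appropriate measure.
OR = (a·d)/(b·c) = (437 × 438) / (643 × 42) = 191406 / 27006 = 7.08754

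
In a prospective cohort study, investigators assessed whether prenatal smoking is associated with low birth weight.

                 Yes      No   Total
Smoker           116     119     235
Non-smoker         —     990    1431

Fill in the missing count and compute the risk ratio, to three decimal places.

1.602

The missing cell is in the unexposed row: 1431 − 990 = 441.
So a = 116, b = 119, c = 441, d = 990.
RR = [a/(a+b)] / [c/(c+d)] = (116/235) / (441/1431) = 0.49362/0.30818 = 1.60174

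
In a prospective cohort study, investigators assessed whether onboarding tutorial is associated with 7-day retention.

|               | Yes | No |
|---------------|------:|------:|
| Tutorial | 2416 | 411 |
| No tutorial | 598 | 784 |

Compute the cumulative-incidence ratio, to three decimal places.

1.975

Cells: a = 2416, b = 411, c = 598, d = 784.
Risk in exposed = 2416/2827 = 0.85462; risk in unexposed = 598/1382 = 0.43271.
RR = 0.85462 / 0.43271 = 1.97505
The risk among the exposed is 1.98 times that among the unexposed.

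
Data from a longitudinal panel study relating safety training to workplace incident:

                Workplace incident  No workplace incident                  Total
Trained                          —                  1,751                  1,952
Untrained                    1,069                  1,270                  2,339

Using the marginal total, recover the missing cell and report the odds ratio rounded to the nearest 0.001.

0.136

The missing cell is in the exposed row: 1952 − 1751 = 201.
So a = 201, b = 1751, c = 1069, d = 1270.
OR = (a·d)/(b·c) = (201 × 1270) / (1751 × 1069) = 255270 / 1871819 = 0.13638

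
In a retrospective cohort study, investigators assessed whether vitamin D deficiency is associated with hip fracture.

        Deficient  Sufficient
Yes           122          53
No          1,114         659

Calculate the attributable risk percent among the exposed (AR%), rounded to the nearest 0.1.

24.6

Reading the table with exposure as columns: a = 122 (Deficient, case), b = 1114 (Deficient, non-case), c = 53 (Sufficient, case), d = 659.
Risk in exposed = 122/1236 = 0.09871; risk in unexposed = 53/712 = 0.07444.
RR = 0.09871/0.07444 = 1.32601
AR% = (RR − 1)/RR × 100 = (1.32601 − 1)/1.32601 × 100 = 24.5856%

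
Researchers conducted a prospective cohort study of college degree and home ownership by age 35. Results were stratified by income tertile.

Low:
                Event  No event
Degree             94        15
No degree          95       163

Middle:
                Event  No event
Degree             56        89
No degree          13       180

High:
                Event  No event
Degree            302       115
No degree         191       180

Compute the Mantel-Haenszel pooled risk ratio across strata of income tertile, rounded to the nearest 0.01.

RR_MH = Σ(aᵢ·n₀ᵢ/nᵢ) / Σ(cᵢ·n₁ᵢ/nᵢ), with n₁ᵢ = aᵢ+bᵢ (exposed), n₀ᵢ = cᵢ+dᵢ (unexposed), nᵢ = n₁ᵢ+n₀ᵢ.
Stratum 1 (Low): n₁ = 109, n₀ = 258, n = 367; a·n₀/n = 94·258/367 = 66.0817; c·n₁/n = 95·109/367 = 28.2153
Stratum 2 (Middle): n₁ = 145, n₀ = 193, n = 338; a·n₀/n = 56·193/338 = 31.9763; c·n₁/n = 13·145/338 = 5.5769
Stratum 3 (High): n₁ = 417, n₀ = 371, n = 788; a·n₀/n = 302·371/788 = 142.1853; c·n₁/n = 191·417/788 = 101.0749
RR_MH = (66.0817 + 31.9763 + 142.1853) / (28.2153 + 5.5769 + 101.0749) = 240.2434 / 134.8671 = 1.78133

1.78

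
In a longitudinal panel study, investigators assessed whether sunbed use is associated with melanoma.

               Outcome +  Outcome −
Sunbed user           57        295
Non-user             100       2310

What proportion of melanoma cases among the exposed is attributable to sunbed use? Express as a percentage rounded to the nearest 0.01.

74.38

Cells: a = 57, b = 295, c = 100, d = 2310.
Risk in exposed = 57/352 = 0.16193; risk in unexposed = 100/2410 = 0.04149.
RR = 0.16193/0.04149 = 3.90256
AR% = (RR − 1)/RR × 100 = (3.90256 − 1)/3.90256 × 100 = 74.3758%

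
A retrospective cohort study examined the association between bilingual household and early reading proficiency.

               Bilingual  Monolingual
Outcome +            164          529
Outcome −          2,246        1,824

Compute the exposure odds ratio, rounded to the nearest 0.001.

Reading the table with exposure as columns: a = 164 (Bilingual, case), b = 2246 (Bilingual, non-case), c = 529 (Monolingual, case), d = 1824.
OR = (a·d)/(b·c) = (164 × 1824) / (2246 × 529) = 299136 / 1188134 = 0.25177
Exposure is associated with lower odds of early reading proficiency (OR = 0.25 < 1).

0.252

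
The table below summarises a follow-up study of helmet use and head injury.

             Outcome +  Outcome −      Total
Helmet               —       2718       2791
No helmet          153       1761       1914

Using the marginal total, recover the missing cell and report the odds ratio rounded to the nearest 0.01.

0.31

The missing cell is in the exposed row: 2791 − 2718 = 73.
So a = 73, b = 2718, c = 153, d = 1761.
OR = (a·d)/(b·c) = (73 × 1761) / (2718 × 153) = 128553 / 415854 = 0.30913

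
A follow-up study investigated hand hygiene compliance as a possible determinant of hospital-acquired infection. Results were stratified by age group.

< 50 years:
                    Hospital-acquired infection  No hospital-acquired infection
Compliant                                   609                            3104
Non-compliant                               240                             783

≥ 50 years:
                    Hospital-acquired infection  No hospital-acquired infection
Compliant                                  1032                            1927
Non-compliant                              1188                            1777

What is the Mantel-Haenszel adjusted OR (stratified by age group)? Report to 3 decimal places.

OR_MH = Σ(aᵢdᵢ/nᵢ) / Σ(bᵢcᵢ/nᵢ), where nᵢ is the stratum total.
Stratum 1 (< 50 years): n = 4736; a·d/n = 609·783/4736 = 100.6856; b·c/n = 3104·240/4736 = 157.2973
Stratum 2 (≥ 50 years): n = 5924; a·d/n = 1032·1777/5924 = 309.5652; b·c/n = 1927·1188/5924 = 386.4409
OR_MH = (100.6856 + 309.5652) / (157.2973 + 386.4409) = 410.2508 / 543.7382 = 0.75450

0.755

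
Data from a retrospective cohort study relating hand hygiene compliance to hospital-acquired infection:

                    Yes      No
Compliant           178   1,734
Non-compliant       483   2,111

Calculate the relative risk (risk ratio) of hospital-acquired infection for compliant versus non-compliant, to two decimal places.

Cells: a = 178, b = 1734, c = 483, d = 2111.
Risk in exposed = 178/1912 = 0.09310; risk in unexposed = 483/2594 = 0.18620.
RR = 0.09310 / 0.18620 = 0.49998
The risk is 50% lower among the exposed than among the unexposed.

0.50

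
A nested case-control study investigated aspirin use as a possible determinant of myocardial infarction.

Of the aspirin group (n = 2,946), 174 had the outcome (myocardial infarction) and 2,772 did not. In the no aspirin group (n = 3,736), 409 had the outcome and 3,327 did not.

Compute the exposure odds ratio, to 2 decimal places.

From the description: a = 174, b = 2772, c = 409, d = 3327.
OR = (a·d)/(b·c) = (174 × 3327) / (2772 × 409) = 578898 / 1133748 = 0.51061
Exposure is associated with lower odds of myocardial infarction (OR = 0.51 < 1).

0.51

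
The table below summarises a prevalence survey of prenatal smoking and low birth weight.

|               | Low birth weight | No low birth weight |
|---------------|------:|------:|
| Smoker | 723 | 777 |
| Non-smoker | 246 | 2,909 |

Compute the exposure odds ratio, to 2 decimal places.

11.00

Cells: a = 723, b = 777, c = 246, d = 2909.
OR = (a·d)/(b·c) = (723 × 2909) / (777 × 246) = 2103207 / 191142 = 11.00337
The odds of low birth weight are about 11.00 times as high in the smoker group.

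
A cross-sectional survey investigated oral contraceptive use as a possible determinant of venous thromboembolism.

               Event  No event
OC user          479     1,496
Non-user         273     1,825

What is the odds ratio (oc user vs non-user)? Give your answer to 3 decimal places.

Cells: a = 479, b = 1496, c = 273, d = 1825.
OR = (a·d)/(b·c) = (479 × 1825) / (1496 × 273) = 874175 / 408408 = 2.14045
The odds of venous thromboembolism are about 2.14 times as high in the oc user group.

2.140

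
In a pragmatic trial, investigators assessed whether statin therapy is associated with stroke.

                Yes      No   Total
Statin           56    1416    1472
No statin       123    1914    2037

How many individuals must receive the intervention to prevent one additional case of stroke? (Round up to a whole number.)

Risk in treated group = 56/1472 = 0.03804; risk in control = 123/2037 = 0.06038.
Absolute risk reduction = 0.06038 − 0.03804 = 0.02234
NNT = 1 / ARR = 1 / 0.02234 = 44.764 → round up → 45

45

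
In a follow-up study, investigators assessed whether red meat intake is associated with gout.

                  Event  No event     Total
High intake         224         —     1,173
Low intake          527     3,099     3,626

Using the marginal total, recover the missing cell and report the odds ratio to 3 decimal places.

The missing cell is in the exposed row: 1173 − 224 = 949.
So a = 224, b = 949, c = 527, d = 3099.
OR = (a·d)/(b·c) = (224 × 3099) / (949 × 527) = 694176 / 500123 = 1.38801

1.388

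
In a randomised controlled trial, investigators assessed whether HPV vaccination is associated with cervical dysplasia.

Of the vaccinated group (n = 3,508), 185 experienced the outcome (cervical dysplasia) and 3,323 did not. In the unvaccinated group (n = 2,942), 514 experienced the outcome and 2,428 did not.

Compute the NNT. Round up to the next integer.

9

Risk in treated group = 185/3508 = 0.05274; risk in control = 514/2942 = 0.17471.
Absolute risk reduction = 0.17471 − 0.05274 = 0.12197
NNT = 1 / ARR = 1 / 0.12197 = 8.198 → round up → 9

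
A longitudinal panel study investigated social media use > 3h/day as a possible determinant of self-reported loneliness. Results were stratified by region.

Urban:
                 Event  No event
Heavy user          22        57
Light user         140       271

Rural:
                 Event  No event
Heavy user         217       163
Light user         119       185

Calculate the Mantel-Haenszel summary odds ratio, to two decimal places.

OR_MH = Σ(aᵢdᵢ/nᵢ) / Σ(bᵢcᵢ/nᵢ), where nᵢ is the stratum total.
Stratum 1 (Urban): n = 490; a·d/n = 22·271/490 = 12.1673; b·c/n = 57·140/490 = 16.2857
Stratum 2 (Rural): n = 684; a·d/n = 217·185/684 = 58.6915; b·c/n = 163·119/684 = 28.3582
OR_MH = (12.1673 + 58.6915) / (16.2857 + 28.3582) = 70.8589 / 44.6439 = 1.58720

1.59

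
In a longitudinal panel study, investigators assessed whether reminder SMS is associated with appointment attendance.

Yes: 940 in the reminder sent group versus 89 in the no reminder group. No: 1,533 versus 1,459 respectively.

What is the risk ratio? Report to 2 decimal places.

6.61

From the description: a = 940, b = 1533, c = 89, d = 1459.
Risk in exposed = 940/2473 = 0.38011; risk in unexposed = 89/1548 = 0.05749.
RR = 0.38011 / 0.05749 = 6.61127
The risk among the exposed is 6.61 times that among the unexposed.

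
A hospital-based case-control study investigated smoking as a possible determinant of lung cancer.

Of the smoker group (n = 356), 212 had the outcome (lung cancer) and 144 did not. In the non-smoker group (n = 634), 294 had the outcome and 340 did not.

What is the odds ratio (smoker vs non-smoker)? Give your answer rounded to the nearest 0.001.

From the description: a = 212, b = 144, c = 294, d = 340.
OR = (a·d)/(b·c) = (212 × 340) / (144 × 294) = 72080 / 42336 = 1.70257
The odds of lung cancer are about 1.70 times as high in the smoker group.

1.703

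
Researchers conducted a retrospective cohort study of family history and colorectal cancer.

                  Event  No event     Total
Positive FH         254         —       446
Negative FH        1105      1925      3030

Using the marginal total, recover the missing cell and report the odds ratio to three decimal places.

The missing cell is in the exposed row: 446 − 254 = 192.
So a = 254, b = 192, c = 1105, d = 1925.
OR = (a·d)/(b·c) = (254 × 1925) / (192 × 1105) = 488950 / 212160 = 2.30463

2.305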